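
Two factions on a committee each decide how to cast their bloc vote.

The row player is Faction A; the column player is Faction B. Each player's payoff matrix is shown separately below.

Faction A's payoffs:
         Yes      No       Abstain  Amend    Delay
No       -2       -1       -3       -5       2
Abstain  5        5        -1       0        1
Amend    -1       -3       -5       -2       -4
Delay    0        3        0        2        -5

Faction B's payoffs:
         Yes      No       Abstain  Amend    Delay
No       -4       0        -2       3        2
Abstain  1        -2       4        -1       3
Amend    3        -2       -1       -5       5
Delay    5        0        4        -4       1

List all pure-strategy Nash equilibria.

This game has no pure Nash equilibrium.

For each strategy profile, look for a profitable unilateral deviation.
(No, Yes): Faction A can switch to Abstain (-2 → 5). Not NE.
(No, No): Faction A can switch to Abstain (-1 → 5). Not NE.
(No, Abstain): Faction A can switch to Abstain (-3 → -1). Not NE.
(No, Amend): Faction A can switch to Abstain (-5 → 0). Not NE.
(No, Delay): Faction B can switch to Amend (2 → 3). Not NE.
(Abstain, Yes): Faction B can switch to Abstain (1 → 4). Not NE.
(Abstain, No): Faction B can switch to Yes (-2 → 1). Not NE.
(Abstain, Abstain): Faction A can switch to Delay (-1 → 0). Not NE.
(Abstain, Amend): Faction A can switch to Delay (0 → 2). Not NE.
(Abstain, Delay): Faction A can switch to No (1 → 2). Not NE.
(Amend, Yes): Faction A can switch to Abstain (-1 → 5). Not NE.
(Amend, No): Faction A can switch to No (-3 → -1). Not NE.
(The remaining 8 profiles each have a profitable deviation by the same check.)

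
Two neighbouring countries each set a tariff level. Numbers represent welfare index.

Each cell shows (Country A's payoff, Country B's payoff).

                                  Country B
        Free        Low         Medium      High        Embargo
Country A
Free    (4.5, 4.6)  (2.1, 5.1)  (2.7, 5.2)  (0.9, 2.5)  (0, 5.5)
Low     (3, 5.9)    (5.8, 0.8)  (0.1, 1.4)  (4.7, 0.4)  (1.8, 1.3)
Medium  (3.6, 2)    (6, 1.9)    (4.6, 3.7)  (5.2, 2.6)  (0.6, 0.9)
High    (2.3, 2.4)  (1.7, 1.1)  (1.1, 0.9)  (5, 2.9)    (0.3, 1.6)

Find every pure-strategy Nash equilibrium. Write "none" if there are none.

(Medium, Medium)

For each player, find the best response to each opponent profile; mutual best responses are the pure NE.
Country A against Free: payoffs 4.5, 3, 3.6, 2.3 → best response Free.
Country A against Low: payoffs 2.1, 5.8, 6, 1.7 → best response Medium.
Country A against Medium: payoffs 2.7, 0.1, 4.6, 1.1 → best response Medium.
Country A against High: payoffs 0.9, 4.7, 5.2, 5 → best response Medium.
Country A against Embargo: payoffs 0, 1.8, 0.6, 0.3 → best response Low.
Country B against Free: payoffs 4.6, 5.1, 5.2, 2.5, 5.5 → best response Embargo.
Country B against Low: payoffs 5.9, 0.8, 1.4, 0.4, 1.3 → best response Free.
Country B against Medium: payoffs 2, 1.9, 3.7, 2.6, 0.9 → best response Medium.
Country B against High: payoffs 2.4, 1.1, 0.9, 2.9, 1.6 → best response High.
Mutual best responses: (Medium, Medium).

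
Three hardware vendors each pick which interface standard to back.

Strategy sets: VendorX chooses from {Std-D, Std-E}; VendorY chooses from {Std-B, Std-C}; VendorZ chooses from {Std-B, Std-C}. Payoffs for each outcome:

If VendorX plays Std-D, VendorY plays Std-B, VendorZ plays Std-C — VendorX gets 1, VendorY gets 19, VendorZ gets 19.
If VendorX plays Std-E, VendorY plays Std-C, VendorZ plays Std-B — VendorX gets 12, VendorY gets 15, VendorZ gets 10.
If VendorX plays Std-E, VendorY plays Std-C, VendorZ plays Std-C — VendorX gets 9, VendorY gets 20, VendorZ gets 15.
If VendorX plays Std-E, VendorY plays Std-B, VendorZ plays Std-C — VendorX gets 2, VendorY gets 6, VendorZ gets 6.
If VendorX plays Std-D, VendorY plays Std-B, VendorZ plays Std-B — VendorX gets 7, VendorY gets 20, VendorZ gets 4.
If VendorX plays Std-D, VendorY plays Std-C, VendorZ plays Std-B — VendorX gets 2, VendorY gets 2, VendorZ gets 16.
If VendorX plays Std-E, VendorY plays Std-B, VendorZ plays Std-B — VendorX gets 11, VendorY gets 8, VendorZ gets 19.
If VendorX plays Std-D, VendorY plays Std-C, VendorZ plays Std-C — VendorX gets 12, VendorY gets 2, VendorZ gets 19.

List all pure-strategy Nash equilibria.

VendorX against (Std-B, Std-B): payoffs 7, 11 → best response Std-E.
VendorX against (Std-B, Std-C): payoffs 1, 2 → best response Std-E.
VendorX against (Std-C, Std-B): payoffs 2, 12 → best response Std-E.
VendorX against (Std-C, Std-C): payoffs 12, 9 → best response Std-D.
VendorY against (Std-D, Std-B): payoffs 20, 2 → best response Std-B.
VendorY against (Std-D, Std-C): payoffs 19, 2 → best response Std-B.
VendorY against (Std-E, Std-B): payoffs 8, 15 → best response Std-C.
VendorY against (Std-E, Std-C): payoffs 6, 20 → best response Std-C.
VendorZ against (Std-D, Std-B): payoffs 4, 19 → best response Std-C.
VendorZ against (Std-D, Std-C): payoffs 16, 19 → best response Std-C.
VendorZ against (Std-E, Std-B): payoffs 19, 6 → best response Std-B.
VendorZ against (Std-E, Std-C): payoffs 10, 15 → best response Std-C.
No profile is a mutual best response for all players.

There is no pure-strategy Nash equilibrium.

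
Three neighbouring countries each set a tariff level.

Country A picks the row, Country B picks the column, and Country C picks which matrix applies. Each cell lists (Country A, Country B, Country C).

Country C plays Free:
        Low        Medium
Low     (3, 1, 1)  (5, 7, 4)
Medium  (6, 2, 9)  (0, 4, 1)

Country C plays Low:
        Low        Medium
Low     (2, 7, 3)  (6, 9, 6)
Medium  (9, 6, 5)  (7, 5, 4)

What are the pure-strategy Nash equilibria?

(Low, Low, Free): Country A can switch to Medium (3 → 6). Not NE.
(Low, Low, Low): Country A can switch to Medium (2 → 9). Not NE.
(Low, Medium, Free): Country C can switch to Low (4 → 6). Not NE.
(Low, Medium, Low): Country A can switch to Medium (6 → 7). Not NE.
(Medium, Low, Free): Country B can switch to Medium (2 → 4). Not NE.
(Medium, Low, Low): Country C can switch to Free (5 → 9). Not NE.
(Medium, Medium, Free): Country A can switch to Low (0 → 5). Not NE.
(Medium, Medium, Low): Country B can switch to Low (5 → 6). Not NE.

This game has no pure Nash equilibrium.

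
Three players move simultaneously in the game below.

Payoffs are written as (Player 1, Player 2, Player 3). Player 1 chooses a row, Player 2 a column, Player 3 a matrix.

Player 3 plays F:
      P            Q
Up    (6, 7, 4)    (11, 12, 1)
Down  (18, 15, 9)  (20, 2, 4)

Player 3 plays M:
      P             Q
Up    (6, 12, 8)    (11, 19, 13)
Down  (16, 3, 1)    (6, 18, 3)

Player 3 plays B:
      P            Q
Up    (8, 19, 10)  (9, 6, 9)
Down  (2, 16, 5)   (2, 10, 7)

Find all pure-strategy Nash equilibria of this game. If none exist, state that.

Player 1 against (P, F): payoffs 6, 18 → best response Down.
Player 1 against (P, M): payoffs 6, 16 → best response Down.
Player 1 against (P, B): payoffs 8, 2 → best response Up.
Player 1 against (Q, F): payoffs 11, 20 → best response Down.
Player 1 against (Q, M): payoffs 11, 6 → best response Up.
Player 1 against (Q, B): payoffs 9, 2 → best response Up.
Player 2 against (Up, F): payoffs 7, 12 → best response Q.
Player 2 against (Up, M): payoffs 12, 19 → best response Q.
Player 2 against (Up, B): payoffs 19, 6 → best response P.
Player 2 against (Down, F): payoffs 15, 2 → best response P.
Player 2 against (Down, M): payoffs 3, 18 → best response Q.
Player 2 against (Down, B): payoffs 16, 10 → best response P.
Player 3 against (Up, P): payoffs 4, 8, 10 → best response B.
Player 3 against (Up, Q): payoffs 1, 13, 9 → best response M.
Player 3 against (Down, P): payoffs 9, 1, 5 → best response F.
Player 3 against (Down, Q): payoffs 4, 3, 7 → best response B.
Mutual best responses: (Up, P, B); (Up, Q, M); (Down, P, F).

Pure-strategy Nash equilibria: (Up, P, B) and (Up, Q, M) and (Down, P, F)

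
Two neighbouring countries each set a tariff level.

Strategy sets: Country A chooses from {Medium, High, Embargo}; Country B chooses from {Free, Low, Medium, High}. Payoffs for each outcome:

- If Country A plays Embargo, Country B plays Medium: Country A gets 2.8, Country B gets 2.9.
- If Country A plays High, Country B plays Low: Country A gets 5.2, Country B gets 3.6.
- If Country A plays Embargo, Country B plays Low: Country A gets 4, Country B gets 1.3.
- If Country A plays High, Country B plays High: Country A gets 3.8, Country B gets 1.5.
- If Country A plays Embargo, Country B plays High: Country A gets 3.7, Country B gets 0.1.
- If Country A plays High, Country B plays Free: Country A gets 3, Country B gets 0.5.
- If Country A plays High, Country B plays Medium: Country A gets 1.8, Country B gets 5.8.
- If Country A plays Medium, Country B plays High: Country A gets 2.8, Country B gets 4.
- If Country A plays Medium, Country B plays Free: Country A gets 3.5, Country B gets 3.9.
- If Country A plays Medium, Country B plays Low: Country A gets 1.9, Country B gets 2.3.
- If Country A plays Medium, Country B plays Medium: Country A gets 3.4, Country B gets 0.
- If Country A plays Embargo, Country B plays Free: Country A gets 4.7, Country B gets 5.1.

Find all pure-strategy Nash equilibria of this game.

Pure NE: (Embargo, Free)

Country A against Free: payoffs 3.5, 3, 4.7 → best response Embargo.
Country A against Low: payoffs 1.9, 5.2, 4 → best response High.
Country A against Medium: payoffs 3.4, 1.8, 2.8 → best response Medium.
Country A against High: payoffs 2.8, 3.8, 3.7 → best response High.
Country B against Medium: payoffs 3.9, 2.3, 0, 4 → best response High.
Country B against High: payoffs 0.5, 3.6, 5.8, 1.5 → best response Medium.
Country B against Embargo: payoffs 5.1, 1.3, 2.9, 0.1 → best response Free.
Mutual best responses: (Embargo, Free).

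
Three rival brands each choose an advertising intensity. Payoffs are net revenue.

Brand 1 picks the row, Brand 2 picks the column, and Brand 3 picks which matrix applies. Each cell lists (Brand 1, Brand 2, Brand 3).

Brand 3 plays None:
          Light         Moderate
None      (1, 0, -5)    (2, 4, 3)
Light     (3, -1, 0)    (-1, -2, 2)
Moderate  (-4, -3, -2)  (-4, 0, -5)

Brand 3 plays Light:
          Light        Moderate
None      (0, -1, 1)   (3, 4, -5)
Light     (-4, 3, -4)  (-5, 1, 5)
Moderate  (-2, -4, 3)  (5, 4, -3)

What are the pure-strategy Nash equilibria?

Brand 1 against (Light, None): payoffs 1, 3, -4 → best response Light.
Brand 1 against (Light, Light): payoffs 0, -4, -2 → best response None.
Brand 1 against (Moderate, None): payoffs 2, -1, -4 → best response None.
Brand 1 against (Moderate, Light): payoffs 3, -5, 5 → best response Moderate.
Brand 2 against (None, None): payoffs 0, 4 → best response Moderate.
Brand 2 against (None, Light): payoffs -1, 4 → best response Moderate.
Brand 2 against (Light, None): payoffs -1, -2 → best response Light.
Brand 2 against (Light, Light): payoffs 3, 1 → best response Light.
Brand 2 against (Moderate, None): payoffs -3, 0 → best response Moderate.
Brand 2 against (Moderate, Light): payoffs -4, 4 → best response Moderate.
Brand 3 against (None, Light): payoffs -5, 1 → best response Light.
Brand 3 against (None, Moderate): payoffs 3, -5 → best response None.
Brand 3 against (Light, Light): payoffs 0, -4 → best response None.
Brand 3 against (Light, Moderate): payoffs 2, 5 → best response Light.
Brand 3 against (Moderate, Light): payoffs -2, 3 → best response Light.
Brand 3 against (Moderate, Moderate): payoffs -5, -3 → best response Light.
Mutual best responses: (None, Moderate, None); (Light, Light, None); (Moderate, Moderate, Light).

Pure-strategy Nash equilibria: (None, Moderate, None) and (Light, Light, None) and (Moderate, Moderate, Light)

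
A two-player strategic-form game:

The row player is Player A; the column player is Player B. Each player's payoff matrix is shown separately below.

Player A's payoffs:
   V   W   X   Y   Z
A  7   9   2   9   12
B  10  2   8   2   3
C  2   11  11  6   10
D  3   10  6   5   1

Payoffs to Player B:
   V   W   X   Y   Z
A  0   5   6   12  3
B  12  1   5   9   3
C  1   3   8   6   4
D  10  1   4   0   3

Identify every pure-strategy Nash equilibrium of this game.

Mark each player's best response to every combination of opponents' strategies; a profile where every player is best-responding is a pure Nash equilibrium.
Player A against V: payoffs 7, 10, 2, 3 → best response B.
Player A against W: payoffs 9, 2, 11, 10 → best response C.
Player A against X: payoffs 2, 8, 11, 6 → best response C.
Player A against Y: payoffs 9, 2, 6, 5 → best response A.
Player A against Z: payoffs 12, 3, 10, 1 → best response A.
Player B against A: payoffs 0, 5, 6, 12, 3 → best response Y.
Player B against B: payoffs 12, 1, 5, 9, 3 → best response V.
Player B against C: payoffs 1, 3, 8, 6, 4 → best response X.
Player B against D: payoffs 10, 1, 4, 0, 3 → best response V.
Mutual best responses: (A, Y); (B, V); (C, X).

(A, Y), (B, V), (C, X)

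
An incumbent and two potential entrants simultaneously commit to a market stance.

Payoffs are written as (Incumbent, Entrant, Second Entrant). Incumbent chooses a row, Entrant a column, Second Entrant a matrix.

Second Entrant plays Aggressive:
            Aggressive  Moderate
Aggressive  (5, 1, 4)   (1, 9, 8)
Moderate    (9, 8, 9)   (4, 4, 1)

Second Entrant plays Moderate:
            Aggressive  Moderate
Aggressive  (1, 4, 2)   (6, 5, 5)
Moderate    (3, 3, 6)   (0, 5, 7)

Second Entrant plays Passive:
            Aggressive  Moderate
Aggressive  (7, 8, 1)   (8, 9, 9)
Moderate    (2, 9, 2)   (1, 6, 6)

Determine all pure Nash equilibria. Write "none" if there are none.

Incumbent against (Aggressive, Aggressive): payoffs 5, 9 → best response Moderate.
Incumbent against (Aggressive, Moderate): payoffs 1, 3 → best response Moderate.
Incumbent against (Aggressive, Passive): payoffs 7, 2 → best response Aggressive.
Incumbent against (Moderate, Aggressive): payoffs 1, 4 → best response Moderate.
Incumbent against (Moderate, Moderate): payoffs 6, 0 → best response Aggressive.
Incumbent against (Moderate, Passive): payoffs 8, 1 → best response Aggressive.
Entrant against (Aggressive, Aggressive): payoffs 1, 9 → best response Moderate.
Entrant against (Aggressive, Moderate): payoffs 4, 5 → best response Moderate.
Entrant against (Aggressive, Passive): payoffs 8, 9 → best response Moderate.
Entrant against (Moderate, Aggressive): payoffs 8, 4 → best response Aggressive.
Entrant against (Moderate, Moderate): payoffs 3, 5 → best response Moderate.
Entrant against (Moderate, Passive): payoffs 9, 6 → best response Aggressive.
Second Entrant against (Aggressive, Aggressive): payoffs 4, 2, 1 → best response Aggressive.
Second Entrant against (Aggressive, Moderate): payoffs 8, 5, 9 → best response Passive.
Second Entrant against (Moderate, Aggressive): payoffs 9, 6, 2 → best response Aggressive.
Second Entrant against (Moderate, Moderate): payoffs 1, 7, 6 → best response Moderate.
Mutual best responses: (Aggressive, Moderate, Passive); (Moderate, Aggressive, Aggressive).

The pure Nash equilibria are (Aggressive, Moderate, Passive), (Moderate, Aggressive, Aggressive).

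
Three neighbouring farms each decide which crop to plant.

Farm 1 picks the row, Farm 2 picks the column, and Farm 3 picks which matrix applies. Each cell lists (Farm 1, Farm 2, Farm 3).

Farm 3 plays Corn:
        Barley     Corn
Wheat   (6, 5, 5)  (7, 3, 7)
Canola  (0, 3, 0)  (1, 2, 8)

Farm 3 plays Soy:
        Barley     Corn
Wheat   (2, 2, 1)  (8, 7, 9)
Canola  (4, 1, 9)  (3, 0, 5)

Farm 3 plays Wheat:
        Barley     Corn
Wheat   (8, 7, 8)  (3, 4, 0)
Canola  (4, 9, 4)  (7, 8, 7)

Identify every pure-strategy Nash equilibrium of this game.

(Wheat, Barley, Corn): Farm 3 can switch to Wheat (5 → 8). Not NE.
(Wheat, Barley, Soy): Farm 1 can switch to Canola (2 → 4). Not NE.
(Wheat, Barley, Wheat): Farm 1 gets 8, best alternative 4; Farm 2 gets 7, best alternative 4; Farm 3 gets 8, best alternative 5. No profitable deviation — NE.
(Wheat, Corn, Corn): Farm 2 can switch to Barley (3 → 5). Not NE.
(Wheat, Corn, Soy): Farm 1 gets 8, best alternative 3; Farm 2 gets 7, best alternative 2; Farm 3 gets 9, best alternative 7. No profitable deviation — NE.
(Wheat, Corn, Wheat): Farm 1 can switch to Canola (3 → 7). Not NE.
(Canola, Barley, Corn): Farm 1 can switch to Wheat (0 → 6). Not NE.
(Canola, Barley, Soy): Farm 1 gets 4, best alternative 2; Farm 2 gets 1, best alternative 0; Farm 3 gets 9, best alternative 4. No profitable deviation — NE.
(Canola, Barley, Wheat): Farm 1 can switch to Wheat (4 → 8). Not NE.
(Canola, Corn, Corn): Farm 1 can switch to Wheat (1 → 7). Not NE.
(Canola, Corn, Soy): Farm 1 can switch to Wheat (3 → 8). Not NE.
(Canola, Corn, Wheat): Farm 2 can switch to Barley (8 → 9). Not NE.

(Wheat, Barley, Wheat), (Wheat, Corn, Soy), (Canola, Barley, Soy)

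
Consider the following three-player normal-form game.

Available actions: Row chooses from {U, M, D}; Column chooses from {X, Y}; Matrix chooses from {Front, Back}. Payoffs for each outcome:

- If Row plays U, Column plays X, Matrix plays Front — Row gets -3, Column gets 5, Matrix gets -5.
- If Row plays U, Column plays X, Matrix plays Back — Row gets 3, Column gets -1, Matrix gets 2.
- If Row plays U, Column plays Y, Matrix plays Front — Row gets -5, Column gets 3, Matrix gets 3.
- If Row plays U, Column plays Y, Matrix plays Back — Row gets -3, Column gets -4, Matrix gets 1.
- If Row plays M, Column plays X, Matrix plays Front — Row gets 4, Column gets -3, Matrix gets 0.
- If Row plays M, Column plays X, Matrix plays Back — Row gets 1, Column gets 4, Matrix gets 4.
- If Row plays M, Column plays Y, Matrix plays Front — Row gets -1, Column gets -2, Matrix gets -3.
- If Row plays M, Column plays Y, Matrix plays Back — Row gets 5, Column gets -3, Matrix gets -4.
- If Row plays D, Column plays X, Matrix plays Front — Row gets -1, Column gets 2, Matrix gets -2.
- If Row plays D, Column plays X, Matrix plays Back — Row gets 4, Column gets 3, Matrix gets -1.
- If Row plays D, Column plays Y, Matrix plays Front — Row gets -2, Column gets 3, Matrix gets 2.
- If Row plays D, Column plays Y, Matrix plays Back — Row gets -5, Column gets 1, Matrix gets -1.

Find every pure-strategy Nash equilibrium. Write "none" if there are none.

Check each profile: it is a Nash equilibrium iff no player can strictly gain by switching unilaterally.
(U, X, Front): Row can switch to M (-3 → 4). Not NE.
(U, X, Back): Row can switch to D (3 → 4). Not NE.
(U, Y, Front): Row can switch to M (-5 → -1). Not NE.
(U, Y, Back): Row can switch to M (-3 → 5). Not NE.
(M, X, Front): Column can switch to Y (-3 → -2). Not NE.
(M, X, Back): Row can switch to U (1 → 3). Not NE.
(M, Y, Front): Row gets -1, best alternative -2; Column gets -2, best alternative -3; Matrix gets -3, best alternative -4. No profitable deviation — NE.
(M, Y, Back): Column can switch to X (-3 → 4). Not NE.
(D, X, Front): Row can switch to M (-1 → 4). Not NE.
(D, X, Back): Row gets 4, best alternative 3; Column gets 3, best alternative 1; Matrix gets -1, best alternative -2. No profitable deviation — NE.
(D, Y, Front): Row can switch to M (-2 → -1). Not NE.
(D, Y, Back): Row can switch to U (-5 → -3). Not NE.

(M, Y, Front), (D, X, Back)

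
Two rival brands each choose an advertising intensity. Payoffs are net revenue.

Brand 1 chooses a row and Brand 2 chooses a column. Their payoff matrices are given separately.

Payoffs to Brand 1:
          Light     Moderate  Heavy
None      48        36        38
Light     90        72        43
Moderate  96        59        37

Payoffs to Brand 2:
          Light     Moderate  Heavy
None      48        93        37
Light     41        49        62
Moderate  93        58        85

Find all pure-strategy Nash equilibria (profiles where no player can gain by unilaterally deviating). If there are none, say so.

Brand 1 against Light: payoffs 48, 90, 96 → best response Moderate.
Brand 1 against Moderate: payoffs 36, 72, 59 → best response Light.
Brand 1 against Heavy: payoffs 38, 43, 37 → best response Light.
Brand 2 against None: payoffs 48, 93, 37 → best response Moderate.
Brand 2 against Light: payoffs 41, 49, 62 → best response Heavy.
Brand 2 against Moderate: payoffs 93, 58, 85 → best response Light.
Mutual best responses: (Light, Heavy); (Moderate, Light).

(Light, Heavy); (Moderate, Light)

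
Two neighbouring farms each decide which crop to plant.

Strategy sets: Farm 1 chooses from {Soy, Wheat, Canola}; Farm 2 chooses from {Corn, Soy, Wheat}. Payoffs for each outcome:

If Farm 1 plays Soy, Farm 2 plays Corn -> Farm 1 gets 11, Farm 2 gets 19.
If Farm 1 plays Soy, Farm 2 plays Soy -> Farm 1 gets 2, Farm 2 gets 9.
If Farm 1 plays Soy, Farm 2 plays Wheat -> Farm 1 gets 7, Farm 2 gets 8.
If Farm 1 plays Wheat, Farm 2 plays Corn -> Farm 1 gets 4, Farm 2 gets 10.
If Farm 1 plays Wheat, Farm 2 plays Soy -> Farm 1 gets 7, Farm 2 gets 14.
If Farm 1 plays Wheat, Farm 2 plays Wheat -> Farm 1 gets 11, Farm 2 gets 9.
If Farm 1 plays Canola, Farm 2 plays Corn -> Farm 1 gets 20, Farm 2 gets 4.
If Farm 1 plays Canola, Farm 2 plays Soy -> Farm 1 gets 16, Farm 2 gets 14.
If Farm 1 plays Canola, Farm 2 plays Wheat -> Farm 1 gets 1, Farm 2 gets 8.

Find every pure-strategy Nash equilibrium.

For each strategy profile, look for a profitable unilateral deviation.
(Soy, Corn): Farm 1 can switch to Canola (11 → 20). Not NE.
(Soy, Soy): Farm 1 can switch to Wheat (2 → 7). Not NE.
(Soy, Wheat): Farm 1 can switch to Wheat (7 → 11). Not NE.
(Wheat, Corn): Farm 1 can switch to Soy (4 → 11). Not NE.
(Wheat, Soy): Farm 1 can switch to Canola (7 → 16). Not NE.
(Wheat, Wheat): Farm 2 can switch to Corn (9 → 10). Not NE.
(Canola, Corn): Farm 2 can switch to Soy (4 → 14). Not NE.
(Canola, Soy): Farm 1 gets 16, best alternative 7; Farm 2 gets 14, best alternative 8. No profitable deviation — NE.
(Canola, Wheat): Farm 1 can switch to Soy (1 → 7). Not NE.

(Canola, Soy)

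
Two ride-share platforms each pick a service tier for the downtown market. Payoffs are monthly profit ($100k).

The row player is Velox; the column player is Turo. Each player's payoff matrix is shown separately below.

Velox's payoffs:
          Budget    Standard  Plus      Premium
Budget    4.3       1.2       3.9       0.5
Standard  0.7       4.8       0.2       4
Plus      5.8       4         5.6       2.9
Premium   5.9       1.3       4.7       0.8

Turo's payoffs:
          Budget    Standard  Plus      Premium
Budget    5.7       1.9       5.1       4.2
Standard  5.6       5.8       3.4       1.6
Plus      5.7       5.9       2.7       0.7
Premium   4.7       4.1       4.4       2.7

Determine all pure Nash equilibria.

(Budget, Budget): Velox can switch to Plus (4.3 → 5.8). Not NE.
(Budget, Standard): Velox can switch to Standard (1.2 → 4.8). Not NE.
(Budget, Plus): Velox can switch to Plus (3.9 → 5.6). Not NE.
(Budget, Premium): Velox can switch to Standard (0.5 → 4). Not NE.
(Standard, Budget): Velox can switch to Budget (0.7 → 4.3). Not NE.
(Standard, Standard): Velox gets 4.8, best alternative 4; Turo gets 5.8, best alternative 5.6. No profitable deviation — NE.
(Standard, Plus): Velox can switch to Budget (0.2 → 3.9). Not NE.
(Premium, Budget): Velox gets 5.9, best alternative 5.8; Turo gets 4.7, best alternative 4.4. No profitable deviation — NE.
(The remaining 8 profiles each have a profitable deviation by the same check.)

Pure-strategy Nash equilibria: (Standard, Standard) and (Premium, Budget)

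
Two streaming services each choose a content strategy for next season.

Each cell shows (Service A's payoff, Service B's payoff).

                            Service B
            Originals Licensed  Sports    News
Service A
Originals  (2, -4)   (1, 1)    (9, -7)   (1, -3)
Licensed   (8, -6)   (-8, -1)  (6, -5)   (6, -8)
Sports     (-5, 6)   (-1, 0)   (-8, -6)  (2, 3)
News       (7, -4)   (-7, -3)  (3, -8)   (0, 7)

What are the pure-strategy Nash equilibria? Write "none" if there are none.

Pure NE: (Originals, Licensed)

Service A against Originals: payoffs 2, 8, -5, 7 → best response Licensed.
Service A against Licensed: payoffs 1, -8, -1, -7 → best response Originals.
Service A against Sports: payoffs 9, 6, -8, 3 → best response Originals.
Service A against News: payoffs 1, 6, 2, 0 → best response Licensed.
Service B against Originals: payoffs -4, 1, -7, -3 → best response Licensed.
Service B against Licensed: payoffs -6, -1, -5, -8 → best response Licensed.
Service B against Sports: payoffs 6, 0, -6, 3 → best response Originals.
Service B against News: payoffs -4, -3, -8, 7 → best response News.
Mutual best responses: (Originals, Licensed).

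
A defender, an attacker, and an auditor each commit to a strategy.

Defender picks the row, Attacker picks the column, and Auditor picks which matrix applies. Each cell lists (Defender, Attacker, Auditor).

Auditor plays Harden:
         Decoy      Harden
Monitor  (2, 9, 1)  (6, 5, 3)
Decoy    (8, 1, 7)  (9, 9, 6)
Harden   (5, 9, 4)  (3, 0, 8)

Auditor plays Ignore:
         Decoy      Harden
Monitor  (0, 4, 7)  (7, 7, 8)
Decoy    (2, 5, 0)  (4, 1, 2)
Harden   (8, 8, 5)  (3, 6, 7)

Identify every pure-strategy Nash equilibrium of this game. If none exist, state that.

The pure Nash equilibria are (Monitor, Harden, Ignore) and (Decoy, Harden, Harden) and (Harden, Decoy, Ignore).

For each strategy profile, look for a profitable unilateral deviation.
(Monitor, Decoy, Harden): Defender can switch to Decoy (2 → 8). Not NE.
(Monitor, Decoy, Ignore): Defender can switch to Decoy (0 → 2). Not NE.
(Monitor, Harden, Harden): Defender can switch to Decoy (6 → 9). Not NE.
(Monitor, Harden, Ignore): Defender gets 7, best alternative 4; Attacker gets 7, best alternative 4; Auditor gets 8, best alternative 3. No profitable deviation — NE.
(Decoy, Decoy, Harden): Attacker can switch to Harden (1 → 9). Not NE.
(Decoy, Decoy, Ignore): Defender can switch to Harden (2 → 8). Not NE.
(Decoy, Harden, Harden): Defender gets 9, best alternative 6; Attacker gets 9, best alternative 1; Auditor gets 6, best alternative 2. No profitable deviation — NE.
(Decoy, Harden, Ignore): Defender can switch to Monitor (4 → 7). Not NE.
(Harden, Decoy, Ignore): Defender gets 8, best alternative 2; Attacker gets 8, best alternative 6; Auditor gets 5, best alternative 4. No profitable deviation — NE.
(The remaining 3 profiles each have a profitable deviation by the same check.)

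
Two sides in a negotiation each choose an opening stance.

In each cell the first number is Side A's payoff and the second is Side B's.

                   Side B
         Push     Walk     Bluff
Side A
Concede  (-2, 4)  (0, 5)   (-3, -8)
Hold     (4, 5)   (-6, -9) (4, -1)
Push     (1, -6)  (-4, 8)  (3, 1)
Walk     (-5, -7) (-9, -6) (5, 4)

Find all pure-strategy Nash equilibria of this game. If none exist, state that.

(Concede, Push): Side A can switch to Hold (-2 → 4). Not NE.
(Concede, Walk): Side A gets 0, best alternative -4; Side B gets 5, best alternative 4. No profitable deviation — NE.
(Concede, Bluff): Side A can switch to Hold (-3 → 4). Not NE.
(Hold, Push): Side A gets 4, best alternative 1; Side B gets 5, best alternative -1. No profitable deviation — NE.
(Hold, Walk): Side A can switch to Concede (-6 → 0). Not NE.
(Hold, Bluff): Side A can switch to Walk (4 → 5). Not NE.
(Push, Push): Side A can switch to Hold (1 → 4). Not NE.
(Push, Walk): Side A can switch to Concede (-4 → 0). Not NE.
(Push, Bluff): Side A can switch to Hold (3 → 4). Not NE.
(Walk, Push): Side A can switch to Concede (-5 → -2). Not NE.
(Walk, Walk): Side A can switch to Concede (-9 → 0). Not NE.
(Walk, Bluff): Side A gets 5, best alternative 4; Side B gets 4, best alternative -6. No profitable deviation — NE.

The pure Nash equilibria are (Concede, Walk), (Hold, Push), (Walk, Bluff).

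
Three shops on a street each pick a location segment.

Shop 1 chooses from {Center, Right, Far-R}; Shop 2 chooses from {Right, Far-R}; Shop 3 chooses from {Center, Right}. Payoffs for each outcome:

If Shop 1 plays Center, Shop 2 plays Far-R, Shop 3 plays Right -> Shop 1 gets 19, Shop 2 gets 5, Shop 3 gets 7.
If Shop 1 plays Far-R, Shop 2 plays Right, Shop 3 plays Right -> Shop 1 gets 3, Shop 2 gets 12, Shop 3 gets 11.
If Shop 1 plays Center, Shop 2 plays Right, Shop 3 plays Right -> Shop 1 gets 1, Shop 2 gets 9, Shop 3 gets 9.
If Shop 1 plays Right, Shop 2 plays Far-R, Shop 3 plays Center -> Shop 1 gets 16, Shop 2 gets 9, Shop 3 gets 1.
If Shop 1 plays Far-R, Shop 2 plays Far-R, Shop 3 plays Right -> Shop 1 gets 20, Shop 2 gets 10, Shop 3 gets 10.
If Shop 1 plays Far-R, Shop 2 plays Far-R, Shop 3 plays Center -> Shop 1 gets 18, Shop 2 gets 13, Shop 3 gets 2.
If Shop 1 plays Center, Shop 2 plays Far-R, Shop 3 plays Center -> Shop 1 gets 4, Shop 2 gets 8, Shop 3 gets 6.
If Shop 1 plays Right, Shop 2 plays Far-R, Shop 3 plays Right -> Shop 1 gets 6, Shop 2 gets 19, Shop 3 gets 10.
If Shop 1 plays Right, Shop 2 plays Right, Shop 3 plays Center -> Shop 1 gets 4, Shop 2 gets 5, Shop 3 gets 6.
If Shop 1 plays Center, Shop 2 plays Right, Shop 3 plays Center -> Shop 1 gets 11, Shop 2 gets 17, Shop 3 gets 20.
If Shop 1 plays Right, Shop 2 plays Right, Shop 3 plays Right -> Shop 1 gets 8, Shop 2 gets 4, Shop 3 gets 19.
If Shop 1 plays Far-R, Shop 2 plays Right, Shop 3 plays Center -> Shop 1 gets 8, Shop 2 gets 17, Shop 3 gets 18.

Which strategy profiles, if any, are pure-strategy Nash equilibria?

The unique pure-strategy Nash equilibrium is (Center, Right, Center).

Shop 1 against (Right, Center): payoffs 11, 4, 8 → best response Center.
Shop 1 against (Right, Right): payoffs 1, 8, 3 → best response Right.
Shop 1 against (Far-R, Center): payoffs 4, 16, 18 → best response Far-R.
Shop 1 against (Far-R, Right): payoffs 19, 6, 20 → best response Far-R.
Shop 2 against (Center, Center): payoffs 17, 8 → best response Right.
Shop 2 against (Center, Right): payoffs 9, 5 → best response Right.
Shop 2 against (Right, Center): payoffs 5, 9 → best response Far-R.
Shop 2 against (Right, Right): payoffs 4, 19 → best response Far-R.
Shop 2 against (Far-R, Center): payoffs 17, 13 → best response Right.
Shop 2 against (Far-R, Right): payoffs 12, 10 → best response Right.
Shop 3 against (Center, Right): payoffs 20, 9 → best response Center.
Shop 3 against (Center, Far-R): payoffs 6, 7 → best response Right.
Shop 3 against (Right, Right): payoffs 6, 19 → best response Right.
Shop 3 against (Right, Far-R): payoffs 1, 10 → best response Right.
Shop 3 against (Far-R, Right): payoffs 18, 11 → best response Center.
Shop 3 against (Far-R, Far-R): payoffs 2, 10 → best response Right.
Mutual best responses: (Center, Right, Center).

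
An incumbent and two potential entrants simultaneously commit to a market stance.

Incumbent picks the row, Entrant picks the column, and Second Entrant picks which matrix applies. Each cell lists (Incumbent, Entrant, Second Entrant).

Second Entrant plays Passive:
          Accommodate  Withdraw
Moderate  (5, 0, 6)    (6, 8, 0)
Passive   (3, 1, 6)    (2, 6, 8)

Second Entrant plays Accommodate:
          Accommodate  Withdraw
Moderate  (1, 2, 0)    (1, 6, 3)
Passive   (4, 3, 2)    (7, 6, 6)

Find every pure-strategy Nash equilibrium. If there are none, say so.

Incumbent against (Accommodate, Passive): payoffs 5, 3 → best response Moderate.
Incumbent against (Accommodate, Accommodate): payoffs 1, 4 → best response Passive.
Incumbent against (Withdraw, Passive): payoffs 6, 2 → best response Moderate.
Incumbent against (Withdraw, Accommodate): payoffs 1, 7 → best response Passive.
Entrant against (Moderate, Passive): payoffs 0, 8 → best response Withdraw.
Entrant against (Moderate, Accommodate): payoffs 2, 6 → best response Withdraw.
Entrant against (Passive, Passive): payoffs 1, 6 → best response Withdraw.
Entrant against (Passive, Accommodate): payoffs 3, 6 → best response Withdraw.
Second Entrant against (Moderate, Accommodate): payoffs 6, 0 → best response Passive.
Second Entrant against (Moderate, Withdraw): payoffs 0, 3 → best response Accommodate.
Second Entrant against (Passive, Accommodate): payoffs 6, 2 → best response Passive.
Second Entrant against (Passive, Withdraw): payoffs 8, 6 → best response Passive.
No profile is a mutual best response for all players.

This game has no pure Nash equilibrium.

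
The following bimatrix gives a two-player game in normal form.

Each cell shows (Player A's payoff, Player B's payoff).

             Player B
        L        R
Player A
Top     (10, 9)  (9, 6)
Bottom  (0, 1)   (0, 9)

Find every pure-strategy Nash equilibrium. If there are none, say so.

For each player, find the best response to each opponent profile; mutual best responses are the pure NE.
Player A against L: payoffs 10, 0 → best response Top.
Player A against R: payoffs 9, 0 → best response Top.
Player B against Top: payoffs 9, 6 → best response L.
Player B against Bottom: payoffs 1, 9 → best response R.
Mutual best responses: (Top, L).

(Top, L)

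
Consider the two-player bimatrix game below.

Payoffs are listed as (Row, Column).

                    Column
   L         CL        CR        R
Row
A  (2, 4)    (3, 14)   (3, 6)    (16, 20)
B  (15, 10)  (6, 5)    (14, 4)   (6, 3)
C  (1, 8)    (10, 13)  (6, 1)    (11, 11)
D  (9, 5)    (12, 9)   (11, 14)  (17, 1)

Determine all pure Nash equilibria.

Mark each player's best response to every combination of opponents' strategies; a profile where every player is best-responding is a pure Nash equilibrium.
Row against L: payoffs 2, 15, 1, 9 → best response B.
Row against CL: payoffs 3, 6, 10, 12 → best response D.
Row against CR: payoffs 3, 14, 6, 11 → best response B.
Row against R: payoffs 16, 6, 11, 17 → best response D.
Column against A: payoffs 4, 14, 6, 20 → best response R.
Column against B: payoffs 10, 5, 4, 3 → best response L.
Column against C: payoffs 8, 13, 1, 11 → best response CL.
Column against D: payoffs 5, 9, 14, 1 → best response CR.
Mutual best responses: (B, L).

(B, L)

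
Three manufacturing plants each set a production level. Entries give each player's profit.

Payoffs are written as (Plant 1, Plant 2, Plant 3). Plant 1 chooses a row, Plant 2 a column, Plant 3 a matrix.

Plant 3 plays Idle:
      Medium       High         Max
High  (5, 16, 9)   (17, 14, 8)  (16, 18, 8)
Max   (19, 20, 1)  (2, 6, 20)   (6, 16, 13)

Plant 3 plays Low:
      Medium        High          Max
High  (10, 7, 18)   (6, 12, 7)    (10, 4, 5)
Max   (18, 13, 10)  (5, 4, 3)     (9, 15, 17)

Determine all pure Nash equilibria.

(High, Max, Idle)

Mark each player's best response to every combination of opponents' strategies; a profile where every player is best-responding is a pure Nash equilibrium.
Plant 1 against (Medium, Idle): payoffs 5, 19 → best response Max.
Plant 1 against (Medium, Low): payoffs 10, 18 → best response Max.
Plant 1 against (High, Idle): payoffs 17, 2 → best response High.
Plant 1 against (High, Low): payoffs 6, 5 → best response High.
Plant 1 against (Max, Idle): payoffs 16, 6 → best response High.
Plant 1 against (Max, Low): payoffs 10, 9 → best response High.
Plant 2 against (High, Idle): payoffs 16, 14, 18 → best response Max.
Plant 2 against (High, Low): payoffs 7, 12, 4 → best response High.
Plant 2 against (Max, Idle): payoffs 20, 6, 16 → best response Medium.
Plant 2 against (Max, Low): payoffs 13, 4, 15 → best response Max.
Plant 3 against (High, Medium): payoffs 9, 18 → best response Low.
Plant 3 against (High, High): payoffs 8, 7 → best response Idle.
Plant 3 against (High, Max): payoffs 8, 5 → best response Idle.
Plant 3 against (Max, Medium): payoffs 1, 10 → best response Low.
Plant 3 against (Max, High): payoffs 20, 3 → best response Idle.
Plant 3 against (Max, Max): payoffs 13, 17 → best response Low.
Mutual best responses: (High, Max, Idle).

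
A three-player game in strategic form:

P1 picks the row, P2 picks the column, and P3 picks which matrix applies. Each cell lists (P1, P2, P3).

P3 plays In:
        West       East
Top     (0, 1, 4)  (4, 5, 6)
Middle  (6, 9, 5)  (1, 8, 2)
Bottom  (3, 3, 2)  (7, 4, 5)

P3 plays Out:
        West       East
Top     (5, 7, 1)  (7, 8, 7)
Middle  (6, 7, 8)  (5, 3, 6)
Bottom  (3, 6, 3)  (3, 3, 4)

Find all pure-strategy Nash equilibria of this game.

Pure-strategy Nash equilibria: (Top, East, Out) and (Middle, West, Out) and (Bottom, East, In)

For each player, find the best response to each opponent profile; mutual best responses are the pure NE.
P1 against (West, In): payoffs 0, 6, 3 → best response Middle.
P1 against (West, Out): payoffs 5, 6, 3 → best response Middle.
P1 against (East, In): payoffs 4, 1, 7 → best response Bottom.
P1 against (East, Out): payoffs 7, 5, 3 → best response Top.
P2 against (Top, In): payoffs 1, 5 → best response East.
P2 against (Top, Out): payoffs 7, 8 → best response East.
P2 against (Middle, In): payoffs 9, 8 → best response West.
P2 against (Middle, Out): payoffs 7, 3 → best response West.
P2 against (Bottom, In): payoffs 3, 4 → best response East.
P2 against (Bottom, Out): payoffs 6, 3 → best response West.
P3 against (Top, West): payoffs 4, 1 → best response In.
P3 against (Top, East): payoffs 6, 7 → best response Out.
P3 against (Middle, West): payoffs 5, 8 → best response Out.
P3 against (Middle, East): payoffs 2, 6 → best response Out.
P3 against (Bottom, West): payoffs 2, 3 → best response Out.
P3 against (Bottom, East): payoffs 5, 4 → best response In.
Mutual best responses: (Top, East, Out); (Middle, West, Out); (Bottom, East, In).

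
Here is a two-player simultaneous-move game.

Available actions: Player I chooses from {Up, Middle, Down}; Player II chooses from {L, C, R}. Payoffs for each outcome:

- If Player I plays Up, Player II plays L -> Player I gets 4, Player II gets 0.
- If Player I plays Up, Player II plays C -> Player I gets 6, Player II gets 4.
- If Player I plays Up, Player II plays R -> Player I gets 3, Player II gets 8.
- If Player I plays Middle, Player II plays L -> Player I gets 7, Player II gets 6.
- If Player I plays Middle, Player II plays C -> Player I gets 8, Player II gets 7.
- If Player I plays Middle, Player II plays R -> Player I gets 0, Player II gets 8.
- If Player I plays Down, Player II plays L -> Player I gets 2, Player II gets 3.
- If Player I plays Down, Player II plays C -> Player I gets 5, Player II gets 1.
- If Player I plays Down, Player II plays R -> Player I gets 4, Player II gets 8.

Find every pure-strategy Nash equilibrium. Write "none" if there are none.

The unique pure-strategy Nash equilibrium is (Down, R).

(Up, L): Player I can switch to Middle (4 → 7). Not NE.
(Up, C): Player I can switch to Middle (6 → 8). Not NE.
(Up, R): Player I can switch to Down (3 → 4). Not NE.
(Middle, L): Player II can switch to C (6 → 7). Not NE.
(Middle, C): Player II can switch to R (7 → 8). Not NE.
(Middle, R): Player I can switch to Up (0 → 3). Not NE.
(Down, R): Player I gets 4, best alternative 3; Player II gets 8, best alternative 3. No profitable deviation — NE.
(The remaining 2 profiles each have a profitable deviation by the same check.)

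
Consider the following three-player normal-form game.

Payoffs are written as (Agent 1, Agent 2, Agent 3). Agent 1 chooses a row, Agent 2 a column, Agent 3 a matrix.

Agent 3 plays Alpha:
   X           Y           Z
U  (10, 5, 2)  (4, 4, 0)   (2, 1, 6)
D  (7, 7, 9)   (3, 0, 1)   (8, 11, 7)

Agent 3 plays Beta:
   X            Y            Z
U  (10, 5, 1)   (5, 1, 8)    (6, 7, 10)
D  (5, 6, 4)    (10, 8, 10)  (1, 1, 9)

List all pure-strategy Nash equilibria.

Pure-strategy Nash equilibria: (U, X, Alpha), (U, Z, Beta), (D, Y, Beta)

Mark each player's best response to every combination of opponents' strategies; a profile where every player is best-responding is a pure Nash equilibrium.
Agent 1 against (X, Alpha): payoffs 10, 7 → best response U.
Agent 1 against (X, Beta): payoffs 10, 5 → best response U.
Agent 1 against (Y, Alpha): payoffs 4, 3 → best response U.
Agent 1 against (Y, Beta): payoffs 5, 10 → best response D.
Agent 1 against (Z, Alpha): payoffs 2, 8 → best response D.
Agent 1 against (Z, Beta): payoffs 6, 1 → best response U.
Agent 2 against (U, Alpha): payoffs 5, 4, 1 → best response X.
Agent 2 against (U, Beta): payoffs 5, 1, 7 → best response Z.
Agent 2 against (D, Alpha): payoffs 7, 0, 11 → best response Z.
Agent 2 against (D, Beta): payoffs 6, 8, 1 → best response Y.
Agent 3 against (U, X): payoffs 2, 1 → best response Alpha.
Agent 3 against (U, Y): payoffs 0, 8 → best response Beta.
Agent 3 against (U, Z): payoffs 6, 10 → best response Beta.
Agent 3 against (D, X): payoffs 9, 4 → best response Alpha.
Agent 3 against (D, Y): payoffs 1, 10 → best response Beta.
Agent 3 against (D, Z): payoffs 7, 9 → best response Beta.
Mutual best responses: (U, X, Alpha); (U, Z, Beta); (D, Y, Beta).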